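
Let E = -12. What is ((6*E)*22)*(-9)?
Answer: 14256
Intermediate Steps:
((6*E)*22)*(-9) = ((6*(-12))*22)*(-9) = -72*22*(-9) = -1584*(-9) = 14256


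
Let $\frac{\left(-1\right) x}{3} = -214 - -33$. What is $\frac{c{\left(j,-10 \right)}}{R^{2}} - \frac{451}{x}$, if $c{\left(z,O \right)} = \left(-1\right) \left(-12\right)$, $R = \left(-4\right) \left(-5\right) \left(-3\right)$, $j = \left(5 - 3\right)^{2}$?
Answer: $- \frac{14973}{18100} \approx -0.82724$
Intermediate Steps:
$j = 4$ ($j = 2^{2} = 4$)
$R = -60$ ($R = 20 \left(-3\right) = -60$)
$c{\left(z,O \right)} = 12$
$x = 543$ ($x = - 3 \left(-214 - -33\right) = - 3 \left(-214 + 33\right) = \left(-3\right) \left(-181\right) = 543$)
$\frac{c{\left(j,-10 \right)}}{R^{2}} - \frac{451}{x} = \frac{12}{\left(-60\right)^{2}} - \frac{451}{543} = \frac{12}{3600} - \frac{451}{543} = 12 \cdot \frac{1}{3600} - \frac{451}{543} = \frac{1}{300} - \frac{451}{543} = - \frac{14973}{18100}$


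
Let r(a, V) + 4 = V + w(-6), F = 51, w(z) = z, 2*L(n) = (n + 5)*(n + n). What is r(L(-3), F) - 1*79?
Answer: -38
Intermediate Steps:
L(n) = n*(5 + n) (L(n) = ((n + 5)*(n + n))/2 = ((5 + n)*(2*n))/2 = (2*n*(5 + n))/2 = n*(5 + n))
r(a, V) = -10 + V (r(a, V) = -4 + (V - 6) = -4 + (-6 + V) = -10 + V)
r(L(-3), F) - 1*79 = (-10 + 51) - 1*79 = 41 - 79 = -38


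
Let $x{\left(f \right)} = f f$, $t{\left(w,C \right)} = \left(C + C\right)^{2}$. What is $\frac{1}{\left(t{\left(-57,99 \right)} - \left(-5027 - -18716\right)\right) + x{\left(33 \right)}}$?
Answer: $\frac{1}{26604} \approx 3.7588 \cdot 10^{-5}$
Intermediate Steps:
$t{\left(w,C \right)} = 4 C^{2}$ ($t{\left(w,C \right)} = \left(2 C\right)^{2} = 4 C^{2}$)
$x{\left(f \right)} = f^{2}$
$\frac{1}{\left(t{\left(-57,99 \right)} - \left(-5027 - -18716\right)\right) + x{\left(33 \right)}} = \frac{1}{\left(4 \cdot 99^{2} - \left(-5027 - -18716\right)\right) + 33^{2}} = \frac{1}{\left(4 \cdot 9801 - \left(-5027 + 18716\right)\right) + 1089} = \frac{1}{\left(39204 - 13689\right) + 1089} = \frac{1}{25515 + 1089} = \frac{1}{26604}$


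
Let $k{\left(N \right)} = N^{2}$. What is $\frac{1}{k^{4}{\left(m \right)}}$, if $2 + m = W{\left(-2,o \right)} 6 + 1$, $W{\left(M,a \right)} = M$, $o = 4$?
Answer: $\frac{1}{815730721} \approx 1.2259 \cdot 10^{-9}$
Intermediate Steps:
$m = -13$ ($m = -2 + \left(\left(-2\right) 6 + 1\right) = -2 + \left(-12 + 1\right) = -2 - 11 = -13$)
$\frac{1}{k^{4}{\left(m \right)}} = \frac{1}{\left(\left(-13\right)^{2}\right)^{4}} = \frac{1}{169^{4}} = \frac{1}{815730721}$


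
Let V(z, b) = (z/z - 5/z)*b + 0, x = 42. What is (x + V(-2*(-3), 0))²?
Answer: 1764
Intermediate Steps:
V(z, b) = b*(1 - 5/z) (V(z, b) = (1 - 5/z)*b + 0 = b*(1 - 5/z) + 0 = b*(1 - 5/z))
(x + V(-2*(-3), 0))² = (42 + 0*(-5 - 2*(-3))/((-2*(-3))))² = (42 + 0*(-5 + 6)/6)² = (42 + 0*(⅙)*1)² = (42 + 0)² = 42² = 1764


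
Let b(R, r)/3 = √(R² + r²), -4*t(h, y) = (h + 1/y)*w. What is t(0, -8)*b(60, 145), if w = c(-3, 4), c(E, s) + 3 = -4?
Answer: -105*√985/32 ≈ -102.98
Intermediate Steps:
c(E, s) = -7 (c(E, s) = -3 - 4 = -7)
w = -7
t(h, y) = 7*h/4 + 7/(4*y) (t(h, y) = -(h + 1/y)*(-7)/4 = -(-7*h - 7/y)/4 = 7*h/4 + 7/(4*y))
b(R, r) = 3*√(R² + r²)
t(0, -8)*b(60, 145) = ((7/4)*(1 + 0*(-8))/(-8))*(3*√(60² + 145²)) = ((7/4)*(-⅛)*(1 + 0))*(3*√(3600 + 21025)) = ((7/4)*(-⅛)*1)*(3*√24625) = -21*5*√985/32 = -105*√985/32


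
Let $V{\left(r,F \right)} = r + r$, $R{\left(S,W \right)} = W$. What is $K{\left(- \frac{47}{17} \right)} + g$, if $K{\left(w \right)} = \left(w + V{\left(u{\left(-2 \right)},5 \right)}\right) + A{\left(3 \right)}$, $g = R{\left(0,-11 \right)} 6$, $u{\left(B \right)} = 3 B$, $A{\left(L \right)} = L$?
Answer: $- \frac{1322}{17} \approx -77.765$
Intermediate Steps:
$V{\left(r,F \right)} = 2 r$
$g = -66$ ($g = \left(-11\right) 6 = -66$)
$K{\left(w \right)} = -9 + w$ ($K{\left(w \right)} = \left(w + 2 \cdot 3 \left(-2\right)\right) + 3 = \left(w + 2 \left(-6\right)\right) + 3 = \left(w - 12\right) + 3 = \left(-12 + w\right) + 3 = -9 + w$)
$K{\left(- \frac{47}{17} \right)} + g = \left(-9 - \frac{47}{17}\right) - 66 = - \frac{200}{17} - 66 = - \frac{1322}{17}$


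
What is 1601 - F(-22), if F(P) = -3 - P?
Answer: 1582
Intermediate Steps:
1601 - F(-22) = 1601 - (-3 - 1*(-22)) = 1601 - (-3 + 22) = 1601 - 1*19 = 1601 - 19 = 1582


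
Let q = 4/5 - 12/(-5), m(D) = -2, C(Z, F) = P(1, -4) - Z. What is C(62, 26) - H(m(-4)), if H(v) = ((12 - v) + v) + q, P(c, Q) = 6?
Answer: -356/5 ≈ -71.200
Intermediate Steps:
C(Z, F) = 6 - Z
q = 16/5 (q = 4*(⅕) - 12*(-⅕) = ⅘ + 12/5 = 16/5 ≈ 3.2000)
H(v) = 76/5 (H(v) = ((12 - v) + v) + 16/5 = 12 + 16/5 = 76/5)
C(62, 26) - H(m(-4)) = (6 - 1*62) - 1*76/5 = (6 - 62) - 76/5 = -56 - 76/5 = -356/5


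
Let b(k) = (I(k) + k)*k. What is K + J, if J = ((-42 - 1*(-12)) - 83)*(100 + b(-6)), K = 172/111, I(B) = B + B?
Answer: -2608772/111 ≈ -23502.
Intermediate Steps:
I(B) = 2*B
b(k) = 3*k² (b(k) = (2*k + k)*k = (3*k)*k = 3*k²)
K = 172/111 (K = 172*(1/111) = 172/111 ≈ 1.5495)
J = -23504 (J = ((-42 - 1*(-12)) - 83)*(100 + 3*(-6)²) = ((-42 + 12) - 83)*(100 + 3*36) = (-30 - 83)*(100 + 108) = -113*208 = -23504)
K + J = 172/111 - 23504 = -2608772/111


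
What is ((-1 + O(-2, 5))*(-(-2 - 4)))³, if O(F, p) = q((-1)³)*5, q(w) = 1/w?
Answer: -46656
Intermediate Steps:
q(w) = 1/w
O(F, p) = -5 (O(F, p) = 5/(-1)³ = 5/(-1) = -1*5 = -5)
((-1 + O(-2, 5))*(-(-2 - 4)))³ = ((-1 - 5)*(-(-2 - 4)))³ = (-(-6)*(-6))³ = (-6*6)³ = (-36)³ = -46656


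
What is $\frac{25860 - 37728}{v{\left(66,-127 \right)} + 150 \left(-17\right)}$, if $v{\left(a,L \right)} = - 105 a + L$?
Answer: $\frac{11868}{9607} \approx 1.2353$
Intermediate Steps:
$v{\left(a,L \right)} = L - 105 a$
$\frac{25860 - 37728}{v{\left(66,-127 \right)} + 150 \left(-17\right)} = \frac{25860 - 37728}{\left(-127 - 6930\right) + 150 \left(-17\right)} = - \frac{11868}{\left(-127 - 6930\right) - 2550} = - \frac{11868}{-7057 - 2550} = - \frac{11868}{-9607} = \left(-11868\right) \left(- \frac{1}{9607}\right) = \frac{11868}{9607}$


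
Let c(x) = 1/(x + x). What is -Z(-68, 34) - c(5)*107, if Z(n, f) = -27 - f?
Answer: 503/10 ≈ 50.300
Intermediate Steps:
c(x) = 1/(2*x)
-Z(-68, 34) - c(5)*107 = -(-27 - 1*34) - (½)/5*107 = -(-27 - 34) - (½)*(⅕)*107 = -1*(-61) - 107/10 = 61 - 1*107/10 = 61 - 107/10 = 503/10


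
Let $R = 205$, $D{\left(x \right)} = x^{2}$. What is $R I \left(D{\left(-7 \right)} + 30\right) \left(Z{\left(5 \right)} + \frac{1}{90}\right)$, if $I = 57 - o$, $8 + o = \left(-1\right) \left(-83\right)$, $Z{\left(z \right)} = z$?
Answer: $-1460789$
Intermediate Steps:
$o = 75$ ($o = -8 - -83 = -8 + 83 = 75$)
$I = -18$ ($I = 57 - 75 = -18$)
$R I \left(D{\left(-7 \right)} + 30\right) \left(Z{\left(5 \right)} + \frac{1}{90}\right) = 205 \left(-18\right) \left(\left(-7\right)^{2} + 30\right) \left(5 + \frac{1}{90}\right) = - 3690 \left(49 + 30\right) \left(5 + \frac{1}{90}\right) = - 3690 \cdot 79 \cdot \frac{451}{90} = \left(-3690\right) \frac{35629}{90} = -1460789$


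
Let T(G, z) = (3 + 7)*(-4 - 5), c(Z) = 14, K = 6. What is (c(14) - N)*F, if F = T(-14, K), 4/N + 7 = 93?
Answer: -54000/43 ≈ -1255.8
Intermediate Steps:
T(G, z) = -90 (T(G, z) = 10*(-9) = -90)
N = 2/43 (N = 4/(-7 + 93) = 4/86 = 4*(1/86) = 2/43 ≈ 0.046512)
F = -90
(c(14) - N)*F = (14 - 1*2/43)*(-90) = (14 - 2/43)*(-90) = (600/43)*(-90) = -54000/43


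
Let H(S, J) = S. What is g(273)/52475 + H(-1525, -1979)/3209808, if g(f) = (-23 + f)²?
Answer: 8021319025/6737386992 ≈ 1.1906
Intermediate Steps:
g(273)/52475 + H(-1525, -1979)/3209808 = (-23 + 273)²/52475 - 1525/3209808 = 250²*(1/52475) - 1525*1/3209808 = 62500*(1/52475) - 1525/3209808 = 2500/2099 - 1525/3209808 = 8021319025/6737386992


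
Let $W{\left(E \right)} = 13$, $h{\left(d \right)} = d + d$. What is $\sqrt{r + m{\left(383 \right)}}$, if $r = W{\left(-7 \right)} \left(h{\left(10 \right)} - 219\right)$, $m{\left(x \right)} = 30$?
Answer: $i \sqrt{2557} \approx 50.567 i$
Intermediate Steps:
$h{\left(d \right)} = 2 d$
$r = -2587$ ($r = 13 \left(2 \cdot 10 - 219\right) = 13 \left(20 - 219\right) = 13 \left(-199\right) = -2587$)
$\sqrt{r + m{\left(383 \right)}} = \sqrt{-2587 + 30} = \sqrt{-2557} = i \sqrt{2557}$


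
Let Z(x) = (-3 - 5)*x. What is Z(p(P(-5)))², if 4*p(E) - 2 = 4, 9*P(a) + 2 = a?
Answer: 144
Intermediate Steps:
P(a) = -2/9 + a/9
p(E) = 3/2 (p(E) = ½ + (¼)*4 = ½ + 1 = 3/2)
Z(x) = -8*x
Z(p(P(-5)))² = (-8*3/2)² = (-12)² = 144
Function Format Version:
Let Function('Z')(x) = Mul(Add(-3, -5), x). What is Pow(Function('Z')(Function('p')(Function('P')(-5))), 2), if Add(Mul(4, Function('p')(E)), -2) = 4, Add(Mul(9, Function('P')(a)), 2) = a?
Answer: 144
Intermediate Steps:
Function('P')(a) = Add(Rational(-2, 9), Mul(Rational(1, 9), a))
Function('p')(E) = Rational(3, 2) (Function('p')(E) = Add(Rational(1, 2), Mul(Rational(1, 4), 4)) = Add(Rational(1, 2), 1) = Rational(3, 2))
Function('Z')(x) = Mul(-8, x)
Pow(Function('Z')(Function('p')(Function('P')(-5))), 2) = Pow(Mul(-8, Rational(3, 2)), 2) = Pow(-12, 2) = 144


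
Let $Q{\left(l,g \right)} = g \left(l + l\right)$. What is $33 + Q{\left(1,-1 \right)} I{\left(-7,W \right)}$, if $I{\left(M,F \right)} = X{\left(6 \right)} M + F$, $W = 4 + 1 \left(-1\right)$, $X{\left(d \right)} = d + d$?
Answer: $195$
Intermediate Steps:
$X{\left(d \right)} = 2 d$
$Q{\left(l,g \right)} = 2 g l$ ($Q{\left(l,g \right)} = g 2 l = 2 g l$)
$W = 3$ ($W = 4 - 1 = 3$)
$I{\left(M,F \right)} = F + 12 M$ ($I{\left(M,F \right)} = 2 \cdot 6 M + F = 12 M + F = F + 12 M$)
$33 + Q{\left(1,-1 \right)} I{\left(-7,W \right)} = 33 + 2 \left(-1\right) 1 \left(3 + 12 \left(-7\right)\right) = 33 - 2 \left(3 - 84\right) = 33 - -162 = 33 + 162 = 195$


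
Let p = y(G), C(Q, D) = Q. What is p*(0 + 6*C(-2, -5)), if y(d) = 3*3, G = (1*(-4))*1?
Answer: -108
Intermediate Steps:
G = -4 (G = -4*1 = -4)
y(d) = 9
p = 9
p*(0 + 6*C(-2, -5)) = 9*(0 + 6*(-2)) = 9*(0 - 12) = 9*(-12) = -108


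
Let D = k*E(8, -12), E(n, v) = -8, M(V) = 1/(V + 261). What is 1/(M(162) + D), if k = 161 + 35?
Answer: -423/663263 ≈ -0.00063776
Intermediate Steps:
M(V) = 1/(261 + V)
k = 196
D = -1568 (D = 196*(-8) = -1568)
1/(M(162) + D) = 1/(1/(261 + 162) - 1568) = 1/(1/423 - 1568) = 1/(-663263/423) = -423/663263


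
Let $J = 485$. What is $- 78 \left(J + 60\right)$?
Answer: $-42510$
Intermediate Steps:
$- 78 \left(J + 60\right) = - 78 \left(485 + 60\right) = \left(-78\right) 545 = -42510$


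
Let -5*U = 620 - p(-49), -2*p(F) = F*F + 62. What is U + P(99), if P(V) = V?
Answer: -2713/10 ≈ -271.30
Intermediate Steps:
p(F) = -31 - F**2/2 (p(F) = -(F*F + 62)/2 = -(F**2 + 62)/2 = -(62 + F**2)/2 = -31 - F**2/2)
U = -3703/10 (U = -(620 - (-31 - 1/2*(-49)**2))/5 = -(620 - (-31 - 1/2*2401))/5 = -(620 - (-31 - 2401/2))/5 = -(620 - 1*(-2463/2))/5 = -(620 + 2463/2)/5 = -1/5*3703/2 = -3703/10 ≈ -370.30)
U + P(99) = -3703/10 + 99 = -2713/10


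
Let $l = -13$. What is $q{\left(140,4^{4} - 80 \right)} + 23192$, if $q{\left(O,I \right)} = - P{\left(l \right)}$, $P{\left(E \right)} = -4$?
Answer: $23196$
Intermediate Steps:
$q{\left(O,I \right)} = 4$ ($q{\left(O,I \right)} = \left(-1\right) \left(-4\right) = 4$)
$q{\left(140,4^{4} - 80 \right)} + 23192 = 4 + 23192 = 23196$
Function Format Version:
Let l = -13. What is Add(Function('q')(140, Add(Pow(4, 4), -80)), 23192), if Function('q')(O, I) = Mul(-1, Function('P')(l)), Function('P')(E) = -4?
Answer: 23196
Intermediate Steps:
Function('q')(O, I) = 4 (Function('q')(O, I) = Mul(-1, -4) = 4)
Add(Function('q')(140, Add(Pow(4, 4), -80)), 23192) = Add(4, 23192) = 23196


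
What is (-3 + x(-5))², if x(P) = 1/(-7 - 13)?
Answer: 3721/400 ≈ 9.3025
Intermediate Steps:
x(P) = -1/20 (x(P) = 1/(-20) = -1/20)
(-3 + x(-5))² = (-3 - 1/20)² = (-61/20)² = 3721/400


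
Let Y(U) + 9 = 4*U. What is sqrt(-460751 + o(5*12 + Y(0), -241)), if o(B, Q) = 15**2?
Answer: 11*I*sqrt(3806) ≈ 678.62*I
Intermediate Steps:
Y(U) = -9 + 4*U
o(B, Q) = 225
sqrt(-460751 + o(5*12 + Y(0), -241)) = sqrt(-460751 + 225) = sqrt(-460526) = 11*I*sqrt(3806)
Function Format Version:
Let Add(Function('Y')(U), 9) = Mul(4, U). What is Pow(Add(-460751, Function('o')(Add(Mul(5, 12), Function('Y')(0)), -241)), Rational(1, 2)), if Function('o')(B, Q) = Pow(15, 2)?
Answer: Mul(11, I, Pow(3806, Rational(1, 2))) ≈ Mul(678.62, I)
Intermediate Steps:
Function('Y')(U) = Add(-9, Mul(4, U))
Function('o')(B, Q) = 225
Pow(Add(-460751, Function('o')(Add(Mul(5, 12), Function('Y')(0)), -241)), Rational(1, 2)) = Pow(Add(-460751, 225), Rational(1, 2)) = Pow(-460526, Rational(1, 2)) = Mul(11, I, Pow(3806, Rational(1, 2)))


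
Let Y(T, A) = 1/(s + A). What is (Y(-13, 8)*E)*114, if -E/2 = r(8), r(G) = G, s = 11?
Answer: -96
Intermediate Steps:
E = -16 (E = -2*8 = -16)
Y(T, A) = 1/(11 + A)
(Y(-13, 8)*E)*114 = (-16/(11 + 8))*114 = (-16/19)*114 = ((1/19)*(-16))*114 = -16/19*114 = -96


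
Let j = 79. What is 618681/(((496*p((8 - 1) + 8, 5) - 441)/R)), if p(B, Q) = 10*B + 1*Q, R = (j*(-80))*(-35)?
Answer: 136852237200/76439 ≈ 1.7903e+6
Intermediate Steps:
R = 221200 (R = (79*(-80))*(-35) = -6320*(-35) = 221200)
p(B, Q) = Q + 10*B (p(B, Q) = 10*B + Q = Q + 10*B)
618681/(((496*p((8 - 1) + 8, 5) - 441)/R)) = 618681/(((496*(5 + 10*((8 - 1) + 8)) - 441)/221200)) = 618681/(((496*(5 + 10*(7 + 8)) - 441)*(1/221200))) = 618681/(((496*(5 + 10*15) - 441)*(1/221200))) = 618681/(((496*(5 + 150) - 441)*(1/221200))) = 618681/(((496*155 - 441)*(1/221200))) = 618681/(((76880 - 441)*(1/221200))) = 618681/((76439*(1/221200))) = 618681/(76439/221200) = 618681*(221200/76439) = 136852237200/76439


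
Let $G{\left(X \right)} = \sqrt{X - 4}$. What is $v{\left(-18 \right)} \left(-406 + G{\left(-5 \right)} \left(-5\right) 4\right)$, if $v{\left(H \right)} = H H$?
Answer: $-131544 - 19440 i \approx -1.3154 \cdot 10^{5} - 19440.0 i$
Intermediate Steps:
$G{\left(X \right)} = \sqrt{-4 + X}$
$v{\left(H \right)} = H^{2}$
$v{\left(-18 \right)} \left(-406 + G{\left(-5 \right)} \left(-5\right) 4\right) = \left(-18\right)^{2} \left(-406 + \sqrt{-4 - 5} \left(-5\right) 4\right) = 324 \left(-406 + \sqrt{-9} \left(-5\right) 4\right) = 324 \left(-406 + 3 i \left(-5\right) 4\right) = 324 \left(-406 + - 15 i 4\right) = 324 \left(-406 - 60 i\right) = -131544 - 19440 i$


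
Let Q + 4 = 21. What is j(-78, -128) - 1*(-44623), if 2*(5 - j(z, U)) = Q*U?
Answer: 45716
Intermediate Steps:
Q = 17 (Q = -4 + 21 = 17)
j(z, U) = 5 - 17*U/2
j(-78, -128) - 1*(-44623) = (5 - 17/2*(-128)) - 1*(-44623) = (5 + 1088) + 44623 = 1093 + 44623 = 45716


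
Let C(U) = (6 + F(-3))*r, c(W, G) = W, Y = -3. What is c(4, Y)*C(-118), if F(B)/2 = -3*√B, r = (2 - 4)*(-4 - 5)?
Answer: 432 - 432*I*√3 ≈ 432.0 - 748.25*I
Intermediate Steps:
r = 18 (r = -2*(-9) = 18)
F(B) = -6*√B (F(B) = 2*(-3*√B) = -6*√B)
C(U) = 108 - 108*I*√3 (C(U) = (6 - 6*I*√3)*18 = 108 - 108*I*√3)
c(4, Y)*C(-118) = 4*(108 - 108*I*√3) = 432 - 432*I*√3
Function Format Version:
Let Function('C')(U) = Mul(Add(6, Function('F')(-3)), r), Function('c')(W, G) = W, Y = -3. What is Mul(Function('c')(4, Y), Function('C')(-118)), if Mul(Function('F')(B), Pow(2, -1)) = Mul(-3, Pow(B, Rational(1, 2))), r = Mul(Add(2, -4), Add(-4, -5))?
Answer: Add(432, Mul(-432, I, Pow(3, Rational(1, 2)))) ≈ Add(432.00, Mul(-748.25, I))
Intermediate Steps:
r = 18 (r = Mul(-2, -9) = 18)
Function('F')(B) = Mul(-6, Pow(B, Rational(1, 2))) (Function('F')(B) = Mul(2, Mul(-3, Pow(B, Rational(1, 2)))) = Mul(-6, Pow(B, Rational(1, 2))))
Function('C')(U) = Add(108, Mul(-108, I, Pow(3, Rational(1, 2)))) (Function('C')(U) = Mul(Add(6, Mul(-6, Pow(-3, Rational(1, 2)))), 18) = Mul(Add(6, Mul(-6, Mul(I, Pow(3, Rational(1, 2))))), 18) = Mul(Add(6, Mul(-6, I, Pow(3, Rational(1, 2)))), 18) = Add(108, Mul(-108, I, Pow(3, Rational(1, 2)))))
Mul(Function('c')(4, Y), Function('C')(-118)) = Mul(4, Add(108, Mul(-108, I, Pow(3, Rational(1, 2))))) = Add(432, Mul(-432, I, Pow(3, Rational(1, 2))))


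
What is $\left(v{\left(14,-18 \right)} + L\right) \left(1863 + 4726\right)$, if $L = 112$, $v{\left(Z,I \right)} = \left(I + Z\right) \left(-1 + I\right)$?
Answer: $1238732$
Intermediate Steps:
$v{\left(Z,I \right)} = \left(-1 + I\right) \left(I + Z\right)$
$\left(v{\left(14,-18 \right)} + L\right) \left(1863 + 4726\right) = \left(\left(\left(-18\right)^{2} - -18 - 14 - 252\right) + 112\right) \left(1863 + 4726\right) = \left(\left(324 + 18 - 14 - 252\right) + 112\right) 6589 = \left(76 + 112\right) 6589 = 188 \cdot 6589 = 1238732$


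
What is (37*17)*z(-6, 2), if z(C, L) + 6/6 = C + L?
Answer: -3145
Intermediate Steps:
z(C, L) = -1 + C + L (z(C, L) = -1 + (C + L) = -1 + C + L)
(37*17)*z(-6, 2) = (37*17)*(-1 - 6 + 2) = 629*(-5) = -3145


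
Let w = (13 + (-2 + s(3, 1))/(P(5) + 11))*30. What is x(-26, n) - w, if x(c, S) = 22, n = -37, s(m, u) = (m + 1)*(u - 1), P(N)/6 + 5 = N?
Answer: -3988/11 ≈ -362.55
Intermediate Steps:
P(N) = -30 + 6*N
s(m, u) = (1 + m)*(-1 + u)
w = 4230/11 (w = (13 + (-2 + (-1 + 1 - 1*3 + 3*1))/((-30 + 6*5) + 11))*30 = (13 + (-2 + (-1 + 1 - 3 + 3))/((-30 + 30) + 11))*30 = (13 + (-2 + 0)/(0 + 11))*30 = (13 - 2/11)*30 = (141/11)*30 = 4230/11 ≈ 384.55)
x(-26, n) - w = 22 - 1*4230/11 = 22 - 4230/11 = -3988/11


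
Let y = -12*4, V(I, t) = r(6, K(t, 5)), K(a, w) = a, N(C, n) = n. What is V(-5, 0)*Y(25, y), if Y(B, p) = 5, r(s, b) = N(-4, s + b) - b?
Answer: 30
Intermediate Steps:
r(s, b) = s (r(s, b) = (s + b) - b = (b + s) - b = s)
V(I, t) = 6
y = -48
V(-5, 0)*Y(25, y) = 6*5 = 30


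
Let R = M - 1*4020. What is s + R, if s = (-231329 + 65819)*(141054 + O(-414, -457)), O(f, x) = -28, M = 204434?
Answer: -23341012846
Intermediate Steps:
R = 200414 (R = 204434 - 1*4020 = 204434 - 4020 = 200414)
s = -23341213260 (s = (-231329 + 65819)*(141054 - 28) = -165510*141026 = -23341213260)
s + R = -23341213260 + 200414 = -23341012846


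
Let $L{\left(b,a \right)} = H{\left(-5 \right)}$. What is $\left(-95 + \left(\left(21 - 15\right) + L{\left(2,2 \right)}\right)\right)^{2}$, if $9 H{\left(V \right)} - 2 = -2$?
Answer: $7921$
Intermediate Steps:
$H{\left(V \right)} = 0$ ($H{\left(V \right)} = \frac{2}{9} + \frac{1}{9} \left(-2\right) = \frac{2}{9} - \frac{2}{9} = 0$)
$L{\left(b,a \right)} = 0$
$\left(-95 + \left(\left(21 - 15\right) + L{\left(2,2 \right)}\right)\right)^{2} = \left(-95 + \left(\left(21 - 15\right) + 0\right)\right)^{2} = \left(-95 + \left(6 + 0\right)\right)^{2} = \left(-95 + 6\right)^{2} = \left(-89\right)^{2} = 7921$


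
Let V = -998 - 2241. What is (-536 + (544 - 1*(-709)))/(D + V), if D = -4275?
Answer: -717/7514 ≈ -0.095422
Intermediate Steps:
V = -3239
(-536 + (544 - 1*(-709)))/(D + V) = (-536 + (544 - 1*(-709)))/(-4275 - 3239) = (-536 + (544 + 709))/(-7514) = (-536 + 1253)*(-1/7514) = 717*(-1/7514) = -717/7514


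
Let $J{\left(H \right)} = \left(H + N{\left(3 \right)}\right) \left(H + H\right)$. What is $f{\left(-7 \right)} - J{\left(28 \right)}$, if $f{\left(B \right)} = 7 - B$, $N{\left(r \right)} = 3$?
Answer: $-1722$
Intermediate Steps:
$J{\left(H \right)} = 2 H \left(3 + H\right)$ ($J{\left(H \right)} = \left(H + 3\right) \left(H + H\right) = \left(3 + H\right) 2 H = 2 H \left(3 + H\right)$)
$f{\left(-7 \right)} - J{\left(28 \right)} = \left(7 - -7\right) - 2 \cdot 28 \left(3 + 28\right) = \left(7 + 7\right) - 2 \cdot 28 \cdot 31 = 14 - 1736 = -1722$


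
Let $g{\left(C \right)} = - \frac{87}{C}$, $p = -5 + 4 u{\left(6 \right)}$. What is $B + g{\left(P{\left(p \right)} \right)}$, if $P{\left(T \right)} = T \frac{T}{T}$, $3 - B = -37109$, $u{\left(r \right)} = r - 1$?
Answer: $\frac{185531}{5} \approx 37106.0$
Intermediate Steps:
$u{\left(r \right)} = -1 + r$
$B = 37112$ ($B = 3 - -37109 = 3 + 37109 = 37112$)
$p = 15$ ($p = -5 + 4 \left(-1 + 6\right) = -5 + 4 \cdot 5 = -5 + 20 = 15$)
$P{\left(T \right)} = T$ ($P{\left(T \right)} = T 1 = T$)
$B + g{\left(P{\left(p \right)} \right)} = 37112 - \frac{87}{15} = 37112 - \frac{29}{5} = \frac{185531}{5}$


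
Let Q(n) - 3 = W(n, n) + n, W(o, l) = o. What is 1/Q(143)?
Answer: 1/289 ≈ 0.0034602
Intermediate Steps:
Q(n) = 3 + 2*n (Q(n) = 3 + (n + n) = 3 + 2*n)
1/Q(143) = 1/(3 + 2*143) = 1/(3 + 286) = 1/289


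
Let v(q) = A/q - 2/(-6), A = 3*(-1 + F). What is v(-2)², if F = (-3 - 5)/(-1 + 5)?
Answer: 841/36 ≈ 23.361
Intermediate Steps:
F = -2 (F = -8/4 = -8*¼ = -2)
A = -9 (A = 3*(-1 - 2) = 3*(-3) = -9)
v(q) = ⅓ - 9/q (v(q) = -9/q - 2/(-6) = -9/q - 2*(-⅙) = -9/q + ⅓ = ⅓ - 9/q)
v(-2)² = ((⅓)*(-27 - 2)/(-2))² = ((⅓)*(-½)*(-29))² = (29/6)² = 841/36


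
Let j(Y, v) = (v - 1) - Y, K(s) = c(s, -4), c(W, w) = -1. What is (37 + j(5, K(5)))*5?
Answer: 150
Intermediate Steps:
K(s) = -1
j(Y, v) = -1 + v - Y (j(Y, v) = (-1 + v) - Y = -1 + v - Y)
(37 + j(5, K(5)))*5 = (37 + (-1 - 1 - 1*5))*5 = (37 + (-1 - 1 - 5))*5 = (37 - 7)*5 = 30*5 = 150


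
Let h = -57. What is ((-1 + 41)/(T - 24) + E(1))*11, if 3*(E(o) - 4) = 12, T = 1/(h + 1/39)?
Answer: 3718616/53367 ≈ 69.680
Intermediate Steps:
T = -39/2222 (T = 1/(-57 + 1/39) = 1/(-2222/39) = -39/2222 ≈ -0.017552)
E(o) = 8 (E(o) = 4 + (⅓)*12 = 4 + 4 = 8)
((-1 + 41)/(T - 24) + E(1))*11 = ((-1 + 41)/(-39/2222 - 24) + 8)*11 = (40/(-53367/2222) + 8)*11 = (40*(-2222/53367) + 8)*11 = (-88880/53367 + 8)*11 = (338056/53367)*11 = 3718616/53367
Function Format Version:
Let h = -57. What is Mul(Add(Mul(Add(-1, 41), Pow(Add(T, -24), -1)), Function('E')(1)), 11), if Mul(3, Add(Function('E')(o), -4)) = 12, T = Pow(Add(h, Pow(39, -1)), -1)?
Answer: Rational(3718616, 53367) ≈ 69.680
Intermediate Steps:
T = Rational(-39, 2222) (T = Pow(Add(-57, Pow(39, -1)), -1) = Pow(Add(-57, Rational(1, 39)), -1) = Pow(Rational(-2222, 39), -1) = Rational(-39, 2222) ≈ -0.017552)
Function('E')(o) = 8 (Function('E')(o) = Add(4, Mul(Rational(1, 3), 12)) = Add(4, 4) = 8)
Mul(Add(Mul(Add(-1, 41), Pow(Add(T, -24), -1)), Function('E')(1)), 11) = Mul(Add(Mul(Add(-1, 41), Pow(Add(Rational(-39, 2222), -24), -1)), 8), 11) = Mul(Add(Mul(40, Pow(Rational(-53367, 2222), -1)), 8), 11) = Mul(Add(Mul(40, Rational(-2222, 53367)), 8), 11) = Mul(Add(Rational(-88880, 53367), 8), 11) = Mul(Rational(338056, 53367), 11) = Rational(3718616, 53367)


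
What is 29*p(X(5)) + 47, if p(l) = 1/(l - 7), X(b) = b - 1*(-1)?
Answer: 18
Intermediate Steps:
X(b) = 1 + b (X(b) = b + 1 = 1 + b)
p(l) = 1/(-7 + l)
29*p(X(5)) + 47 = 29/(-7 + (1 + 5)) + 47 = 29/(-7 + 6) + 47 = 29/(-1) + 47 = 29*(-1) + 47 = -29 + 47 = 18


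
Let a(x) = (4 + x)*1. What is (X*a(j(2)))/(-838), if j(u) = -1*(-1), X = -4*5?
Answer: 50/419 ≈ 0.11933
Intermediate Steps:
X = -20
j(u) = 1
a(x) = 4 + x
(X*a(j(2)))/(-838) = -20*(4 + 1)/(-838) = -20*5*(-1/838) = -100*(-1/838) = 50/419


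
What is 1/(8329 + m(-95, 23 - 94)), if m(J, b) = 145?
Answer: 1/8474 ≈ 0.00011801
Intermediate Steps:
1/(8329 + m(-95, 23 - 94)) = 1/(8329 + 145) = 1/8474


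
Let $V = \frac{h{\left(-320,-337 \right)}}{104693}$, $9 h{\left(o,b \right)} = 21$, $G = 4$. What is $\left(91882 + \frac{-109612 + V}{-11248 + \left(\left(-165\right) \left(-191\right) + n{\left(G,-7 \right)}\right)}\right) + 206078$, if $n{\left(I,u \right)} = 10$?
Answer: $\frac{1897547635111339}{6368579883} \approx 2.9795 \cdot 10^{5}$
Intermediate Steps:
$h{\left(o,b \right)} = \frac{7}{3}$ ($h{\left(o,b \right)} = \frac{1}{9} \cdot 21 = \frac{7}{3}$)
$V = \frac{7}{314079}$ ($V = \frac{7}{3 \cdot 104693} = \frac{7}{3} \cdot \frac{1}{104693} = \frac{7}{314079} \approx 2.2287 \cdot 10^{-5}$)
$\left(91882 + \frac{-109612 + V}{-11248 + \left(\left(-165\right) \left(-191\right) + n{\left(G,-7 \right)}\right)}\right) + 206078 = \left(91882 + \frac{-109612 + \frac{7}{314079}}{-11248 + \left(\left(-165\right) \left(-191\right) + 10\right)}\right) + 206078 = \left(91882 - \frac{34426827341}{314079 \left(-11248 + \left(31515 + 10\right)\right)}\right) + 206078 = \left(91882 - \frac{34426827341}{314079 \left(-11248 + 31525\right)}\right) + 206078 = \left(91882 - \frac{34426827341}{314079 \cdot 20277}\right) + 206078 = \left(91882 - \frac{34426827341}{6368579883}\right) + 206078 = \frac{585123429982465}{6368579883} + 206078 = \frac{1897547635111339}{6368579883}$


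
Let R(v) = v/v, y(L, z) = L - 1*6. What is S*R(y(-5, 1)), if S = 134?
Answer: 134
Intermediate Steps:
y(L, z) = -6 + L (y(L, z) = L - 6 = -6 + L)
R(v) = 1
S*R(y(-5, 1)) = 134*1 = 134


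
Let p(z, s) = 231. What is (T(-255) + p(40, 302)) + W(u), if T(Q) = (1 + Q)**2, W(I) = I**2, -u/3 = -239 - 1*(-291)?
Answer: 89083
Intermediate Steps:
u = -156 (u = -3*(-239 - 1*(-291)) = -3*(-239 + 291) = -3*52 = -156)
(T(-255) + p(40, 302)) + W(u) = ((1 - 255)**2 + 231) + (-156)**2 = ((-254)**2 + 231) + 24336 = (64516 + 231) + 24336 = 64747 + 24336 = 89083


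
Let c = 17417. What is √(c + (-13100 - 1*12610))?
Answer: I*√8293 ≈ 91.066*I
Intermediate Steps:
√(c + (-13100 - 1*12610)) = √(17417 + (-13100 - 1*12610)) = √(17417 + (-13100 - 12610)) = √(17417 - 25710) = √(-8293) = I*√8293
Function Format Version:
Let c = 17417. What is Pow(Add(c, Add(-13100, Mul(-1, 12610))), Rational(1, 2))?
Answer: Mul(I, Pow(8293, Rational(1, 2))) ≈ Mul(91.066, I)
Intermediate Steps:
Pow(Add(c, Add(-13100, Mul(-1, 12610))), Rational(1, 2)) = Pow(Add(17417, Add(-13100, Mul(-1, 12610))), Rational(1, 2)) = Pow(Add(17417, Add(-13100, -12610)), Rational(1, 2)) = Pow(Add(17417, -25710), Rational(1, 2)) = Pow(-8293, Rational(1, 2)) = Mul(I, Pow(8293, Rational(1, 2)))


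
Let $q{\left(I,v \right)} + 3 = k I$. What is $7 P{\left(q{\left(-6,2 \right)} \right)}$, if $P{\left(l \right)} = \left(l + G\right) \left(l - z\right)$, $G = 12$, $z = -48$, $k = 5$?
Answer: $-2205$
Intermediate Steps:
$q{\left(I,v \right)} = -3 + 5 I$
$P{\left(l \right)} = \left(12 + l\right) \left(48 + l\right)$ ($P{\left(l \right)} = \left(l + 12\right) \left(l - -48\right) = \left(12 + l\right) \left(l + 48\right) = \left(12 + l\right) \left(48 + l\right)$)
$7 P{\left(q{\left(-6,2 \right)} \right)} = 7 \left(576 + \left(-3 + 5 \left(-6\right)\right)^{2} + 60 \left(-3 + 5 \left(-6\right)\right)\right) = 7 \left(576 + \left(-3 - 30\right)^{2} + 60 \left(-3 - 30\right)\right) = 7 \left(576 + \left(-33\right)^{2} + 60 \left(-33\right)\right) = 7 \left(576 + 1089 - 1980\right) = 7 \left(-315\right) = -2205$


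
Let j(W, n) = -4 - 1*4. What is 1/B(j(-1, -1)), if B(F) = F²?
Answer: 1/64 ≈ 0.015625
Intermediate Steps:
j(W, n) = -8 (j(W, n) = -4 - 4 = -8)
1/B(j(-1, -1)) = 1/((-8)²) = 1/64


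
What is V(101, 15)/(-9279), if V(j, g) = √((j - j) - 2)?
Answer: -I*√2/9279 ≈ -0.00015241*I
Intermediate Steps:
V(j, g) = I*√2 (V(j, g) = √(0 - 2) = √(-2) = I*√2)
V(101, 15)/(-9279) = (I*√2)/(-9279) = (I*√2)*(-1/9279) = -I*√2/9279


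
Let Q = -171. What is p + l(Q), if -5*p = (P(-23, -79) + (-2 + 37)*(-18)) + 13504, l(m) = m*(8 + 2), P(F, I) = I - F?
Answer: -21368/5 ≈ -4273.6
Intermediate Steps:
l(m) = 10*m (l(m) = m*10 = 10*m)
p = -12818/5 (p = -(((-79 - 1*(-23)) + (-2 + 37)*(-18)) + 13504)/5 = -(((-79 + 23) + 35*(-18)) + 13504)/5 = -((-56 - 630) + 13504)/5 = -(-686 + 13504)/5 = -⅕*12818 = -12818/5 ≈ -2563.6)
p + l(Q) = -12818/5 + 10*(-171) = -12818/5 - 1710 = -21368/5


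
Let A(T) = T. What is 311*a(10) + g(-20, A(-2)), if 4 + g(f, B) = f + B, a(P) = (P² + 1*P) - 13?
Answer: 30141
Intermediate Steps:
a(P) = -13 + P + P² (a(P) = (P² + P) - 13 = (P + P²) - 13 = -13 + P + P²)
g(f, B) = -4 + B + f (g(f, B) = -4 + (f + B) = -4 + (B + f) = -4 + B + f)
311*a(10) + g(-20, A(-2)) = 311*(-13 + 10 + 10²) + (-4 - 2 - 20) = 311*(-13 + 10 + 100) - 26 = 311*97 - 26 = 30167 - 26 = 30141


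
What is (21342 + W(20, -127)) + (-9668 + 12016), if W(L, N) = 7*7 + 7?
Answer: 23746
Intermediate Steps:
W(L, N) = 56 (W(L, N) = 49 + 7 = 56)
(21342 + W(20, -127)) + (-9668 + 12016) = (21342 + 56) + (-9668 + 12016) = 21398 + 2348 = 23746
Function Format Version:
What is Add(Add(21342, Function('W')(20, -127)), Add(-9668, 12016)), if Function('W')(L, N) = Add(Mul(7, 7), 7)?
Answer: 23746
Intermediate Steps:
Function('W')(L, N) = 56 (Function('W')(L, N) = Add(49, 7) = 56)
Add(Add(21342, Function('W')(20, -127)), Add(-9668, 12016)) = Add(Add(21342, 56), Add(-9668, 12016)) = Add(21398, 2348) = 23746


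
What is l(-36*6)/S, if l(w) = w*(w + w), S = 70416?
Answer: 216/163 ≈ 1.3252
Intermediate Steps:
l(w) = 2*w² (l(w) = w*(2*w) = 2*w²)
l(-36*6)/S = (2*(-36*6)²)/70416 = (2*(-216)²)*(1/70416) = (2*46656)*(1/70416) = 93312*(1/70416) = 216/163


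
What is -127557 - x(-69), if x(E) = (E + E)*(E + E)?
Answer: -146601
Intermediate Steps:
x(E) = 4*E**2 (x(E) = (2*E)*(2*E) = 4*E**2)
-127557 - x(-69) = -127557 - 4*(-69)**2 = -127557 - 4*4761 = -127557 - 1*19044 = -127557 - 19044 = -146601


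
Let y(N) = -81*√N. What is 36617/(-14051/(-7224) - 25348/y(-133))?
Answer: 51481223573964408/534968252795059 + 62276816294606592*I*√133/534968252795059 ≈ 96.232 + 1342.5*I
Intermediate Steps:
36617/(-14051/(-7224) - 25348/y(-133)) = 36617/(-14051/(-7224) - 25348*I*√133/10773) = 36617/(-14051*(-1/7224) - 25348*I*√133/10773) = 36617/(14051/7224 - 25348*I*√133/10773)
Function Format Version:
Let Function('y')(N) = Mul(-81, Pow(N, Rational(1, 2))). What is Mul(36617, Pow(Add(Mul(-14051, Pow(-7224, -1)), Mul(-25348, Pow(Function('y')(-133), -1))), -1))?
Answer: Add(Rational(51481223573964408, 534968252795059), Mul(Rational(62276816294606592, 534968252795059), I, Pow(133, Rational(1, 2)))) ≈ Add(96.232, Mul(1342.5, I))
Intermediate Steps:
Mul(36617, Pow(Add(Mul(-14051, Pow(-7224, -1)), Mul(-25348, Pow(Function('y')(-133), -1))), -1)) = Mul(36617, Pow(Add(Mul(-14051, Pow(-7224, -1)), Mul(-25348, Pow(Mul(-81, Pow(-133, Rational(1, 2))), -1))), -1)) = Mul(36617, Pow(Add(Mul(-14051, Rational(-1, 7224)), Mul(-25348, Pow(Mul(-81, Mul(I, Pow(133, Rational(1, 2)))), -1))), -1)) = Mul(36617, Pow(Add(Rational(14051, 7224), Mul(-25348, Pow(Mul(-81, I, Pow(133, Rational(1, 2))), -1))), -1)) = Mul(36617, Pow(Add(Rational(14051, 7224), Mul(-25348, Mul(Rational(1, 10773), I, Pow(133, Rational(1, 2))))), -1)) = Mul(36617, Pow(Add(Rational(14051, 7224), Mul(Rational(-25348, 10773), I, Pow(133, Rational(1, 2)))), -1))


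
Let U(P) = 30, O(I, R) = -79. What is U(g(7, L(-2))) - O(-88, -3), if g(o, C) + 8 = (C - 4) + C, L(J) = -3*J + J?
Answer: 109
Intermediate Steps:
L(J) = -2*J
g(o, C) = -12 + 2*C (g(o, C) = -8 + ((C - 4) + C) = -8 + ((-4 + C) + C) = -8 + (-4 + 2*C) = -12 + 2*C)
U(g(7, L(-2))) - O(-88, -3) = 30 - 1*(-79) = 30 + 79 = 109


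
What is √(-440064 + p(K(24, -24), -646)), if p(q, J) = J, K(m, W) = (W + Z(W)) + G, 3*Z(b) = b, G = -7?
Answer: I*√440710 ≈ 663.86*I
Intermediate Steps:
Z(b) = b/3
K(m, W) = -7 + 4*W/3 (K(m, W) = (W + W/3) - 7 = 4*W/3 - 7 = -7 + 4*W/3)
√(-440064 + p(K(24, -24), -646)) = √(-440064 - 646) = √(-440710) = I*√440710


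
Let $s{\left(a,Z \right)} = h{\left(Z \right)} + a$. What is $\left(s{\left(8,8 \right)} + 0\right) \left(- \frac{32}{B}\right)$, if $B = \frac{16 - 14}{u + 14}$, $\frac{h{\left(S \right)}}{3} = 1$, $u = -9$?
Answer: $-880$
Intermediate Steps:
$h{\left(S \right)} = 3$ ($h{\left(S \right)} = 3 \cdot 1 = 3$)
$s{\left(a,Z \right)} = 3 + a$
$B = \frac{2}{5}$ ($B = \frac{16 - 14}{-9 + 14} = \frac{2}{5} \approx 0.4$)
$\left(s{\left(8,8 \right)} + 0\right) \left(- \frac{32}{B}\right) = \left(\left(3 + 8\right) + 0\right) \left(- \frac{32}{\frac{2}{5}}\right) = \left(11 + 0\right) \left(\left(-32\right) \frac{5}{2}\right) = 11 \left(-80\right) = -880$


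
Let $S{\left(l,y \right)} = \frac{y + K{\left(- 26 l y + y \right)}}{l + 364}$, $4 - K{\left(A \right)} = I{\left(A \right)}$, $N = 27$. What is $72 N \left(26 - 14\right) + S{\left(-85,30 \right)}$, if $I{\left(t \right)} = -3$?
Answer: $\frac{6508549}{279} \approx 23328.0$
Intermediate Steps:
$K{\left(A \right)} = 7$ ($K{\left(A \right)} = 4 - -3 = 4 + 3 = 7$)
$S{\left(l,y \right)} = \frac{7 + y}{364 + l}$ ($S{\left(l,y \right)} = \frac{y + 7}{l + 364} = \frac{7 + y}{364 + l}$)
$72 N \left(26 - 14\right) + S{\left(-85,30 \right)} = 72 \cdot 27 \left(26 - 14\right) + \frac{7 + 30}{364 - 85} = 1944 \left(26 - 14\right) + \frac{1}{279} \cdot 37 = 1944 \cdot 12 + \frac{1}{279} \cdot 37 = 23328 + \frac{37}{279} = \frac{6508549}{279}$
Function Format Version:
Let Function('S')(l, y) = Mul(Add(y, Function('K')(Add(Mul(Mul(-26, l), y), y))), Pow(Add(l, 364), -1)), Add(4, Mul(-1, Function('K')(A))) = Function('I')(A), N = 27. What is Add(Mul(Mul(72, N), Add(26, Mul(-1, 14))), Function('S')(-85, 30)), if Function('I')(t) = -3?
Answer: Rational(6508549, 279) ≈ 23328.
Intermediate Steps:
Function('K')(A) = 7 (Function('K')(A) = Add(4, Mul(-1, -3)) = Add(4, 3) = 7)
Function('S')(l, y) = Mul(Pow(Add(364, l), -1), Add(7, y)) (Function('S')(l, y) = Mul(Add(y, 7), Pow(Add(l, 364), -1)) = Mul(Add(7, y), Pow(Add(364, l), -1)) = Mul(Pow(Add(364, l), -1), Add(7, y)))
Add(Mul(Mul(72, N), Add(26, Mul(-1, 14))), Function('S')(-85, 30)) = Add(Mul(Mul(72, 27), Add(26, Mul(-1, 14))), Mul(Pow(Add(364, -85), -1), Add(7, 30))) = Add(Mul(1944, Add(26, -14)), Mul(Pow(279, -1), 37)) = Add(Mul(1944, 12), Mul(Rational(1, 279), 37)) = Add(23328, Rational(37, 279)) = Rational(6508549, 279)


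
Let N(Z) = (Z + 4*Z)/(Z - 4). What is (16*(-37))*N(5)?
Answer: -14800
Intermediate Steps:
N(Z) = 5*Z/(-4 + Z) (N(Z) = (5*Z)/(-4 + Z) = 5*Z/(-4 + Z))
(16*(-37))*N(5) = (16*(-37))*(5*5/(-4 + 5)) = -2960*5/1 = -2960*5 = -592*25 = -14800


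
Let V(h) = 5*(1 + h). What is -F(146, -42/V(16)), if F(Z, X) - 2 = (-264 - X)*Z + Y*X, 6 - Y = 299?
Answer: 3257632/85 ≈ 38325.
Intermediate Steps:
Y = -293 (Y = 6 - 1*299 = 6 - 299 = -293)
V(h) = 5 + 5*h
F(Z, X) = 2 - 293*X + Z*(-264 - X) (F(Z, X) = 2 + ((-264 - X)*Z - 293*X) = 2 + (Z*(-264 - X) - 293*X) = 2 + (-293*X + Z*(-264 - X)) = 2 - 293*X + Z*(-264 - X))
-F(146, -42/V(16)) = -(2 - (-12306)/(5 + 5*16) - 264*146 - 1*(-42/(5 + 5*16))*146) = -(2 - (-12306)/(5 + 80) - 38544 - 1*(-42/(5 + 80))*146) = -(2 - (-12306)/85 - 38544 - 1*(-42/85)*146) = -(2 - (-12306)/85 - 38544 - 1*(-42*1/85)*146) = -(2 - 293*(-42/85) - 38544 - 1*(-42/85)*146) = -(2 + 12306/85 - 38544 + 6132/85) = -1*(-3257632/85) = 3257632/85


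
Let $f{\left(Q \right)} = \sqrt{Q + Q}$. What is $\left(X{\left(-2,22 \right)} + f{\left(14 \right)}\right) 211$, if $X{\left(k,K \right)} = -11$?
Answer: $-2321 + 422 \sqrt{7} \approx -1204.5$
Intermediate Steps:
$f{\left(Q \right)} = \sqrt{2} \sqrt{Q}$ ($f{\left(Q \right)} = \sqrt{2 Q} = \sqrt{2} \sqrt{Q}$)
$\left(X{\left(-2,22 \right)} + f{\left(14 \right)}\right) 211 = \left(-11 + \sqrt{2} \sqrt{14}\right) 211 = \left(-11 + 2 \sqrt{7}\right) 211 = -2321 + 422 \sqrt{7}$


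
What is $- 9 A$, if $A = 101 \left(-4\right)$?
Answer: $3636$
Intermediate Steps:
$A = -404$
$- 9 A = \left(-9\right) \left(-404\right) = 3636$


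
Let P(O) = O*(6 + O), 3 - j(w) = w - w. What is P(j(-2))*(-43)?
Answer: -1161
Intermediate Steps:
j(w) = 3 (j(w) = 3 - (w - w) = 3 - 1*0 = 3 + 0 = 3)
P(j(-2))*(-43) = (3*(6 + 3))*(-43) = (3*9)*(-43) = 27*(-43) = -1161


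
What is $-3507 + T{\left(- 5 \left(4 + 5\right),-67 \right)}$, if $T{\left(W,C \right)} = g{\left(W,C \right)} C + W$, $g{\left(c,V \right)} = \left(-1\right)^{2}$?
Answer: $-3619$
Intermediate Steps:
$g{\left(c,V \right)} = 1$
$T{\left(W,C \right)} = C + W$ ($T{\left(W,C \right)} = 1 C + W = C + W$)
$-3507 + T{\left(- 5 \left(4 + 5\right),-67 \right)} = -3507 - \left(67 + 5 \left(4 + 5\right)\right) = -3507 - 112 = -3619$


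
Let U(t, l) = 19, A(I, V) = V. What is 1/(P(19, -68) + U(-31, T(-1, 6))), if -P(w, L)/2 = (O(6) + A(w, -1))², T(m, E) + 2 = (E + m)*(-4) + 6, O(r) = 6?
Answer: -1/31 ≈ -0.032258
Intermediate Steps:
T(m, E) = 4 - 4*E - 4*m (T(m, E) = -2 + ((E + m)*(-4) + 6) = -2 + ((-4*E - 4*m) + 6) = -2 + (6 - 4*E - 4*m) = 4 - 4*E - 4*m)
P(w, L) = -50 (P(w, L) = -2*(6 - 1)² = -2*5² = -2*25 = -50)
1/(P(19, -68) + U(-31, T(-1, 6))) = 1/(-50 + 19) = 1/(-31) = -1/31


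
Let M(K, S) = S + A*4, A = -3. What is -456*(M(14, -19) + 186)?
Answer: -70680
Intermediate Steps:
M(K, S) = -12 + S (M(K, S) = S - 3*4 = S - 12 = -12 + S)
-456*(M(14, -19) + 186) = -456*((-12 - 19) + 186) = -456*(-31 + 186) = -456*155 = -70680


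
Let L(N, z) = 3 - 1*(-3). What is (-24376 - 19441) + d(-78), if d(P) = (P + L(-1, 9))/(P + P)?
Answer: -569615/13 ≈ -43817.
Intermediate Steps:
L(N, z) = 6 (L(N, z) = 3 + 3 = 6)
d(P) = (6 + P)/(2*P) (d(P) = (P + 6)/(P + P) = (6 + P)/((2*P)) = (6 + P)*(1/(2*P)) = (6 + P)/(2*P))
(-24376 - 19441) + d(-78) = (-24376 - 19441) + (½)*(6 - 78)/(-78) = -43817 + (½)*(-1/78)*(-72) = -43817 + 6/13 = -569615/13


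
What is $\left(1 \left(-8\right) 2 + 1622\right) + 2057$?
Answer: $3663$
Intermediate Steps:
$\left(1 \left(-8\right) 2 + 1622\right) + 2057 = \left(\left(-8\right) 2 + 1622\right) + 2057 = \left(-16 + 1622\right) + 2057 = 1606 + 2057 = 3663$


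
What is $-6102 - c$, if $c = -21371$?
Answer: $15269$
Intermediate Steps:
$-6102 - c = -6102 - -21371 = -6102 + 21371 = 15269$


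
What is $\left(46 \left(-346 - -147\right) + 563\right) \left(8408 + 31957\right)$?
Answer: $-346775715$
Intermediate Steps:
$\left(46 \left(-346 - -147\right) + 563\right) \left(8408 + 31957\right) = \left(46 \left(-346 + 147\right) + 563\right) 40365 = \left(46 \left(-199\right) + 563\right) 40365 = \left(-9154 + 563\right) 40365 = \left(-8591\right) 40365 = -346775715$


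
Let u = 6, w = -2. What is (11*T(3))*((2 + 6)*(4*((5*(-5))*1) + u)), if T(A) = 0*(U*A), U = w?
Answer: 0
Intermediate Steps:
U = -2
T(A) = 0 (T(A) = 0*(-2*A) = 0)
(11*T(3))*((2 + 6)*(4*((5*(-5))*1) + u)) = (11*0)*((2 + 6)*(4*((5*(-5))*1) + 6)) = 0*(8*(4*(-25*1) + 6)) = 0*(8*(4*(-25) + 6)) = 0*(8*(-100 + 6)) = 0*(8*(-94)) = 0*(-752) = 0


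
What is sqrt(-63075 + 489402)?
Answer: sqrt(426327) ≈ 652.94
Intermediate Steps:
sqrt(-63075 + 489402) = sqrt(426327)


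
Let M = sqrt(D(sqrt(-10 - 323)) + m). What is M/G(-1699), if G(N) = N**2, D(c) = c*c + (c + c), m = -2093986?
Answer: sqrt(-2094319 + 6*I*sqrt(37))/2886601 ≈ 4.3683e-9 + 0.00050134*I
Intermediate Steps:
D(c) = c**2 + 2*c
M = sqrt(-2093986 + 3*I*sqrt(37)*(2 + 3*I*sqrt(37))) (M = sqrt(sqrt(-10 - 323)*(2 + sqrt(-10 - 323)) - 2093986) = sqrt(sqrt(-333)*(2 + sqrt(-333)) - 2093986) = sqrt((3*I*sqrt(37))*(2 + 3*I*sqrt(37)) - 2093986) = sqrt(3*I*sqrt(37)*(2 + 3*I*sqrt(37)) - 2093986) = sqrt(-2093986 + 3*I*sqrt(37)*(2 + 3*I*sqrt(37))) ≈ 0.01 + 1447.2*I)
M/G(-1699) = sqrt(-2094319 + 6*I*sqrt(37))/((-1699)**2) = sqrt(-2094319 + 6*I*sqrt(37))/2886601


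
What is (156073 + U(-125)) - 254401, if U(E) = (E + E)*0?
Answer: -98328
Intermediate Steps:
U(E) = 0 (U(E) = (2*E)*0 = 0)
(156073 + U(-125)) - 254401 = (156073 + 0) - 254401 = 156073 - 254401 = -98328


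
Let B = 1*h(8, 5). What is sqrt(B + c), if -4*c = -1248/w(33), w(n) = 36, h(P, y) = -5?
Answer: sqrt(33)/3 ≈ 1.9149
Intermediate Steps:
c = 26/3 (c = -(-312)/36 = -1/4*(-104/3) = 26/3 ≈ 8.6667)
B = -5 (B = 1*(-5) = -5)
sqrt(B + c) = sqrt(-5 + 26/3) = sqrt(11/3) = sqrt(33)/3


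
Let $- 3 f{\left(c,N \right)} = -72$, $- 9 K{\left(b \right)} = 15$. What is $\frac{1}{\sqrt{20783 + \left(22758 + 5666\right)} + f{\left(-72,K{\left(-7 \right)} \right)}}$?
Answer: $- \frac{24}{48631} + \frac{\sqrt{49207}}{48631} \approx 0.0040679$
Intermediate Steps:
$K{\left(b \right)} = - \frac{5}{3}$ ($K{\left(b \right)} = \left(- \frac{1}{9}\right) 15 = - \frac{5}{3}$)
$f{\left(c,N \right)} = 24$ ($f{\left(c,N \right)} = \left(- \frac{1}{3}\right) \left(-72\right) = 24$)
$\frac{1}{\sqrt{20783 + \left(22758 + 5666\right)} + f{\left(-72,K{\left(-7 \right)} \right)}} = \frac{1}{\sqrt{20783 + \left(22758 + 5666\right)} + 24} = \frac{1}{\sqrt{20783 + 28424} + 24} = \frac{1}{\sqrt{49207} + 24} = \frac{1}{24 + \sqrt{49207}}$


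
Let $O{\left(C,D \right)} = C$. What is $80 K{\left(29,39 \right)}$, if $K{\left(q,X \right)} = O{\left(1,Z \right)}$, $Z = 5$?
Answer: $80$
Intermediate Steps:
$K{\left(q,X \right)} = 1$
$80 K{\left(29,39 \right)} = 80 \cdot 1 = 80$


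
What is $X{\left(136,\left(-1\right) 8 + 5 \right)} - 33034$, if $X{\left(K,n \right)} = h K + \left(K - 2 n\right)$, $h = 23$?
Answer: $-29764$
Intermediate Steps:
$X{\left(K,n \right)} = - 2 n + 24 K$ ($X{\left(K,n \right)} = 23 K + \left(K - 2 n\right) = - 2 n + 24 K$)
$X{\left(136,\left(-1\right) 8 + 5 \right)} - 33034 = \left(- 2 \left(\left(-1\right) 8 + 5\right) + 24 \cdot 136\right) - 33034 = \left(- 2 \left(-8 + 5\right) + 3264\right) - 33034 = \left(\left(-2\right) \left(-3\right) + 3264\right) - 33034 = \left(6 + 3264\right) - 33034 = 3270 - 33034 = -29764$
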